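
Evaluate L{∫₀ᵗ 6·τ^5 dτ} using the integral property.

L{∫₀ᵗ f(τ)dτ} = F(s)/s with f(t) = 6t^5. F(s) = 720/s^6, so L{∫₀ᵗ 6·τ^5 dτ} = (720/s^6)/s = 720/s^7. (Check: ∫₀ᵗ 6·τ^5 dτ = 6t^6/6.)

Final answer: 720/s^7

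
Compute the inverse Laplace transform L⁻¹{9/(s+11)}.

L⁻¹{1/(s-a)} = e^(at), so L⁻¹{1/(s+11)} = e^(-11t), and L⁻¹{9/(s+11)} = 9·e^(-11t)

Final answer: 9·e^(-11t)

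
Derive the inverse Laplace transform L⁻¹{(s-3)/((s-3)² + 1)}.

Using frequency shift, L⁻¹{(s-3)/((s-3)² + 1)} = e^(3t)·cos(t)

Final answer: e^(3t)·cos(t)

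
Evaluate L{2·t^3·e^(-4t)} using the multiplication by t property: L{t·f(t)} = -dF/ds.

Using L{t^n·e^(at)} = n!/(s-a)^(n+1), L{t^3·e^(-4t)} = 6/(s+4)^4, so L{2·t^3·e^(-4t)} = 2·6/(s+4)^4 = 12/(s+4)^4

Final answer: 12/(s+4)^4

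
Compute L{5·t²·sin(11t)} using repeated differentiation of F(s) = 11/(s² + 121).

F(s) = 11/(s² + 121). F'(s) = -22s/(s² + 121)². F''(s) = -22(121 - 3s²)/(s² + 121)³ = (66s² - 2662)/(s² + 121)³. So L{t²·sin(11t)} = (-1)² F''(s) = (66s² - 2662)/(s² + 121)³. Then L{5·t²·sin(11t)} = 5·(66s² - 2662)/(s² + 121)³ = (330s² - 13310)/(s² + 121)³

Final answer: (330s² - 13310)/(s² + 121)³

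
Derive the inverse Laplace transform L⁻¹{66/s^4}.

L⁻¹{n!/s^(n+1)} = t^n with n=3. So L⁻¹{6/s^4} = t^3, and L⁻¹{66/s^4} = (66/6)·t^3 = 11·t^3

Final answer: 11·t^3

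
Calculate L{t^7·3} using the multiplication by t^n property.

L{3} = 3/s. d^1/ds^1[1/s] = -1/s². d^2/ds^2[1/s] = 2/s^3. d^3/ds^3[1/s] = -6/s^4. d^4/ds^4[1/s] = 24/s^5. d^5/ds^5[1/s] = -120/s^6. d^6/ds^6[1/s] = 720/s^7. d^7/ds^7[1/s] = -5040/s^8. So L{t^7} = (-1)^{7}·-5040/s^8 = 5040/s^8. Then L{t^7·3} = 3·5040/s^8 = 15120/s^8

Final answer: 15120/s^8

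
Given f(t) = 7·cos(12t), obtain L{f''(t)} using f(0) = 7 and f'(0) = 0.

F(s) = 7s/(s² + 144). L{f''(t)} = s²F(s) - sf(0) - f'(0) = 7s³/(s² + 144) - 7s = (7s³ - 7s(s² + 144))/(s² + 144) = -1008s/(s² + 144)

Final answer: -1008s/(s² + 144)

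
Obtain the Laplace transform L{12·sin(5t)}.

L{sin(ωt)} = ω/(s² + ω²), so L{sin(5t)} = 5/(s² + 25). Then L{12·sin(5t)} = 12·5/(s² + 25) = 60/(s² + 25)

Final answer: 60/(s² + 25)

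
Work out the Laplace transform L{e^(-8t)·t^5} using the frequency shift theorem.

L{e^(at)·t^n} = n!/(s-a)^(n+1), so L{e^(-8t)·t^5} = 120/(s+8)^6

Final answer: 120/(s+8)^6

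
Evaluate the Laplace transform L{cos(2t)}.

L{cos(ωt)} = s/(s² + ω²), so L{cos(2t)} = s/(s² + 4)

Final answer: s/(s² + 4)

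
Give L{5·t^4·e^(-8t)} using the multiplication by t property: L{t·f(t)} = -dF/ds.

Using L{t^n·e^(at)} = n!/(s-a)^(n+1), L{t^4·e^(-8t)} = 24/(s+8)^5, so L{5·t^4·e^(-8t)} = 5·24/(s+8)^5 = 120/(s+8)^5

Final answer: 120/(s+8)^5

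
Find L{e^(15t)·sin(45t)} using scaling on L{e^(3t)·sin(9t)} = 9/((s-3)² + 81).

Scaling with a=5: L{e^(15t)·sin(45t)} = (1/5) · 9/((s/5-3)² + 81). Simplifying: 45/((s-15)² + 2025)

Final answer: 45/((s-15)² + 2025)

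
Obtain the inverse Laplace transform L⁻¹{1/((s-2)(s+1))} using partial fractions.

Decompose: A/(s-2) + B/(s+1). A = 1/3, B = -1/3. f(t) = (e^(2t) - e^(-t))/3

Final answer: (e^(2t) - e^(-t))/3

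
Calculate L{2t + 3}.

L{2t + 3} = 2·L{t} + 3·L{1} = 2/s² + 3/s

Final answer: 2/s² + 3/s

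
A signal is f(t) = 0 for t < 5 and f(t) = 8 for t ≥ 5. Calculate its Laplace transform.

f(t) = 8·u(t-5). L{u(t-5)} = e^(-5s)/s, so L{f(t)} = 8·e^(-5s)/s

Final answer: 8·e^(-5s)/s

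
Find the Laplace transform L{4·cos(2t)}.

L{cos(ωt)} = s/(s² + ω²), so L{cos(2t)} = s/(s² + 4). Then L{4·cos(2t)} = 4·s/(s² + 4) = 4s/(s² + 4)

Final answer: 4s/(s² + 4)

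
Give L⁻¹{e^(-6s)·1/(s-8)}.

L⁻¹{1/(s-8)} = e^(8t). By the time shift theorem, L⁻¹{e^(-as)F(s)} = u(t-a)f(t-a) with a=6, so L⁻¹{e^(-6s)·1/(s-8)} = u(t-6)·e^(8(t-6))

Final answer: u(t-6)·e^(8(t-6))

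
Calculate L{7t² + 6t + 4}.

L{7t² + 6t + 4} = 7·2/s³ + 6/s² + 4/s = 14/s³ + 6/s² + 4/s

Final answer: 14/s³ + 6/s² + 4/s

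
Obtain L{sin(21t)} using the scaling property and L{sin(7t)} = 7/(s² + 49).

Using L{f(at)} = (1/a)F(s/a) with a=3: L{sin(21t)} = (1/3) · 7/((s/3)² + 49) = (1/3) · 7·9/(s² + 441) = 21/(s² + 441)

Final answer: 21/(s² + 441)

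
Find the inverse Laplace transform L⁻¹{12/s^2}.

L⁻¹{n!/s^(n+1)} = t^n with n=1. So L⁻¹{1/s^2} = t, and L⁻¹{12/s^2} = (12/1)·t = 12·t

Final answer: 12·t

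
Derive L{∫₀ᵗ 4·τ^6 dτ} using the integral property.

L{∫₀ᵗ f(τ)dτ} = F(s)/s with f(t) = 4t^6. F(s) = 2880/s^7, so L{∫₀ᵗ 4·τ^6 dτ} = (2880/s^7)/s = 2880/s^8. (Check: ∫₀ᵗ 4·τ^6 dτ = 4t^7/7.)

Final answer: 2880/s^8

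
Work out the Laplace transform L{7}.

L{7} = 7 · L{1} = 7/s

Final answer: 7/s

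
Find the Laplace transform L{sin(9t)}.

L{sin(ωt)} = ω/(s² + ω²), so L{sin(9t)} = 9/(s² + 81)

Final answer: 9/(s² + 81)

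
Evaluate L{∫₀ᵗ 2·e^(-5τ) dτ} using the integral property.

L{∫₀ᵗ f(τ)dτ} = F(s)/s with F(s) = 2/(s+5), so L{∫₀ᵗ 2·e^(-5τ) dτ} = 2/(s(s+5))

Final answer: 2/(s(s+5))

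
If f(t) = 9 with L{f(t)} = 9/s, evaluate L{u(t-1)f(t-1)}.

Time shift theorem: L{u(t-a)f(t-a)} = e^(-as)F(s). Here a=1, F(s) = 9/s, so L{u(t-1)f(t-1)} = e^(-s)·9/s

Final answer: e^(-s)·9/s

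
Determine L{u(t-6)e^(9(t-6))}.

u(t-a)f(t-a) with f(t)=e^(9t). L{e^(9t)} = 1/(s-9). By time shift: e^(-6s)/(s-9)

Final answer: e^(-6s)/(s-9)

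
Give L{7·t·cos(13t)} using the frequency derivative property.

L{cos(13t)} = s/(s² + 169). Derivative: d/ds[s/(s² + 169)] = [(s² + 169) - s·2s]/(s² + 169)² = (169 - s²)/(s² + 169)². So L{t·cos(13t)} = -F'(s) = (s² - 169)/(s² + 169)². Then L{7·t·cos(13t)} = 7·(s² - 169)/(s² + 169)²

Final answer: 7·(s² - 169)/(s² + 169)²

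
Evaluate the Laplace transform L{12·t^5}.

L{t^n} = n!/s^(n+1), so L{t^5} = 120/s^6. Then L{12·t^5} = 12·120/s^6 = 1440/s^6

Final answer: 1440/s^6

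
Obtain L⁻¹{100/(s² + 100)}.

This is the form c·a/(s² + a²) with a = 10, c = 10. L⁻¹ = 10·sin(10t)

Final answer: 10·sin(10t)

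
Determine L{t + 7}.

L{t + 7} = L{t} + 7·L{1} = 1/s² + 7/s

Final answer: 1/s² + 7/s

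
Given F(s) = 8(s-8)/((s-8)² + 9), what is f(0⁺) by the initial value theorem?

f(0⁺) = lim_{s→∞} sF(s) = lim_{s→∞} 8s(s-8)/((s-8)² + 9) = 8

Final answer: 8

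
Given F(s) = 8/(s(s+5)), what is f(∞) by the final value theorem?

f(∞) = lim_{s→0} s·8/(s(s+5)) = lim_{s→0} 8/(s+5) = 8/5 = 8/5

Final answer: 8/5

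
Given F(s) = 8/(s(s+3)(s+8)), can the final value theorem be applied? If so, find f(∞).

Poles of sF(s) = 8/((s+3)(s+8)) are at s = -3 and s = -8, both in the left half-plane. Theorem applies. f(∞) = lim_{s→0} sF(s) = 8/(3·8) = 1/3

Final answer: 1/3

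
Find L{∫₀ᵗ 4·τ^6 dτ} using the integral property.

L{∫₀ᵗ f(τ)dτ} = F(s)/s with f(t) = 4t^6. F(s) = 2880/s^7, so L{∫₀ᵗ 4·τ^6 dτ} = (2880/s^7)/s = 2880/s^8. (Check: ∫₀ᵗ 4·τ^6 dτ = 4t^7/7.)

Final answer: 2880/s^8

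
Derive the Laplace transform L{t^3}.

L{t^n} = n!/s^(n+1), so L{t^3} = 6/s^4

Final answer: 6/s^4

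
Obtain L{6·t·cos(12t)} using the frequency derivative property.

L{cos(12t)} = s/(s² + 144). Derivative: d/ds[s/(s² + 144)] = [(s² + 144) - s·2s]/(s² + 144)² = (144 - s²)/(s² + 144)². So L{t·cos(12t)} = -F'(s) = (s² - 144)/(s² + 144)². Then L{6·t·cos(12t)} = 6·(s² - 144)/(s² + 144)²

Final answer: 6·(s² - 144)/(s² + 144)²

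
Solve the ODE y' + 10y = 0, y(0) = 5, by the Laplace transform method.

L{y'} + 10L{y} = 0. sY - 5 + 10Y = 0. Y(s+10) = 5. Y = 5/(s+10)

Final answer: y(t) = 5e^(-10t)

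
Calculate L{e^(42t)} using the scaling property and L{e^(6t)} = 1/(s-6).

Using L{f(at)} = (1/a)F(s/a) with a=7 and f(t) = e^(6t): L{e^(42t)} = (1/7) · 1/((s/7)-6) = (1/7) · 7/(s-42) = 1/(s-42)

Final answer: 1/(s-42)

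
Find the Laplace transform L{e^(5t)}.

L{e^(at)} = 1/(s-a), so L{e^(5t)} = 1/(s-5)

Final answer: 1/(s-5)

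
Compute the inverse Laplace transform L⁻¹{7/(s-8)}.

L⁻¹{1/(s-a)} = e^(at), so L⁻¹{1/(s-8)} = e^(8t), and L⁻¹{7/(s-8)} = 7·e^(8t)

Final answer: 7·e^(8t)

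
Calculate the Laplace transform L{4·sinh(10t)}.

L{sinh(ωt)} = ω/(s² - ω²), so L{sinh(10t)} = 10/(s² - 100). Then L{4·sinh(10t)} = 4·10/(s² - 100) = 40/(s² - 100)

Final answer: 40/(s² - 100)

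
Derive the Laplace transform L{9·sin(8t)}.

L{sin(ωt)} = ω/(s² + ω²), so L{sin(8t)} = 8/(s² + 64). Then L{9·sin(8t)} = 9·8/(s² + 64) = 72/(s² + 64)

Final answer: 72/(s² + 64)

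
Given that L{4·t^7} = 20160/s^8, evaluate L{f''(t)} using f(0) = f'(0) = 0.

L{f''(t)} = s²F(s) - sf(0) - f'(0) = s²·20160/s^8 - 0 - 0 = 20160/s^6

Final answer: 20160/s^6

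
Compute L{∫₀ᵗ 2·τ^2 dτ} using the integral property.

L{∫₀ᵗ f(τ)dτ} = F(s)/s with f(t) = 2t^2. F(s) = 4/s^3, so L{∫₀ᵗ 2·τ^2 dτ} = (4/s^3)/s = 4/s^4. (Check: ∫₀ᵗ 2·τ^2 dτ = 2t^3/3.)

Final answer: 4/s^4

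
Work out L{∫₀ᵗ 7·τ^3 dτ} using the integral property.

L{∫₀ᵗ f(τ)dτ} = F(s)/s with f(t) = 7t^3. F(s) = 42/s^4, so L{∫₀ᵗ 7·τ^3 dτ} = (42/s^4)/s = 42/s^5. (Check: ∫₀ᵗ 7·τ^3 dτ = 7t^4/4.)

Final answer: 42/s^5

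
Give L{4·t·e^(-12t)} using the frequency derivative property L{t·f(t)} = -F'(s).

L{e^(-12t)} = 1/(s+12). By frequency derivative: L{t·e^(-12t)} = -d/ds[1/(s+12)] = -(-1)/(s+12)² = 1/(s+12)². Then L{4·t·e^(-12t)} = 4·1/(s+12)² = 4/(s+12)²

Final answer: 4/(s+12)²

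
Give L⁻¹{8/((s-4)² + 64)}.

Form: b/((s-a)² + b²) → e^(at)sin(bt). With a=4, b=8

Final answer: e^(4t)·sin(8t)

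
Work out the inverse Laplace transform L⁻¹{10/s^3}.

L⁻¹{n!/s^(n+1)} = t^n with n=2. So L⁻¹{2/s^3} = t^2, and L⁻¹{10/s^3} = (10/2)·t^2 = 5·t^2

Final answer: 5·t^2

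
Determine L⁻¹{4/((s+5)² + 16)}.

Form: b/((s-a)² + b²) → e^(at)sin(bt). With a=-5, b=4

Final answer: e^(-5t)·sin(4t)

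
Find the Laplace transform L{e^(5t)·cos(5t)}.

L{e^(at)·cos(ωt)} = (s-a)/((s-a)² + ω²), so L{e^(5t)·cos(5t)} = (s-5)/((s-5)² + 25)

Final answer: (s-5)/((s-5)² + 25)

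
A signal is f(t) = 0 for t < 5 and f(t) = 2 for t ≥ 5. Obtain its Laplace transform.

f(t) = 2·u(t-5). L{u(t-5)} = e^(-5s)/s, so L{f(t)} = 2·e^(-5s)/s

Final answer: 2·e^(-5s)/s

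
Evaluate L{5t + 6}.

L{5t + 6} = 5·L{t} + 6·L{1} = 5/s² + 6/s

Final answer: 5/s² + 6/s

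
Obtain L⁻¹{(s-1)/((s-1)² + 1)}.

Using frequency shift: L⁻¹{(s-a)/((s-a)² + b²)} = e^(at)cos(bt). Here a=1, b=1

Final answer: e^t·cos(t)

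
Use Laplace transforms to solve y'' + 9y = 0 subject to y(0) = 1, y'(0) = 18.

L{y''} + 9L{y} = 0. s²Y - s - 18 + 9Y = 0. Y(s² + 9) = s + 18. Y = (s + 18)/(s² + 9). Inverting: y(t) = cos(3t) + 6sin(3t)

Final answer: y(t) = cos(3t) + 6sin(3t)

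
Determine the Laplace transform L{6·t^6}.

L{t^n} = n!/s^(n+1), so L{t^6} = 720/s^7. Then L{6·t^6} = 6·720/s^7 = 4320/s^7

Final answer: 4320/s^7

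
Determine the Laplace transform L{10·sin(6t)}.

L{sin(ωt)} = ω/(s² + ω²), so L{sin(6t)} = 6/(s² + 36). Then L{10·sin(6t)} = 10·6/(s² + 36) = 60/(s² + 36)

Final answer: 60/(s² + 36)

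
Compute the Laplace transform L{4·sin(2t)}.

L{sin(ωt)} = ω/(s² + ω²), so L{sin(2t)} = 2/(s² + 4). Then L{4·sin(2t)} = 4·2/(s² + 4) = 8/(s² + 4)

Final answer: 8/(s² + 4)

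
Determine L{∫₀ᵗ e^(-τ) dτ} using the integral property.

L{∫₀ᵗ f(τ)dτ} = F(s)/s with F(s) = 1/(s+1), so L{∫₀ᵗ e^(-τ) dτ} = 1/(s(s+1))

Final answer: 1/(s(s+1))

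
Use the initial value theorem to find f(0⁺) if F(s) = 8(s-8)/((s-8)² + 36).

f(0⁺) = lim_{s→∞} sF(s) = lim_{s→∞} 8s(s-8)/((s-8)² + 36) = 8

Final answer: 8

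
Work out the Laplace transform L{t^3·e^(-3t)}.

L{t^n·e^(at)} = n!/(s-a)^(n+1), so L{t^3·e^(-3t)} = 6/(s+3)^4

Final answer: 6/(s+3)^4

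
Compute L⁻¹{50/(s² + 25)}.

This is the form c·a/(s² + a²) with a = 5, c = 10. L⁻¹ = 10·sin(5t)

Final answer: 10·sin(5t)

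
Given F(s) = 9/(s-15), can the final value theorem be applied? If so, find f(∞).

sF(s) = 9s/(s-15) has a pole at s = 15 in the right half-plane. Theorem does NOT apply (unstable system; f(t) = 9·e^(15t) grows without bound).

Final answer: Not applicable (unstable)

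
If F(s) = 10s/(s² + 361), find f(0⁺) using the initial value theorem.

f(0⁺) = lim_{s→∞} s·10s/(s² + 361) = lim_{s→∞} 10s²/(s² + 361) = 10

Final answer: 10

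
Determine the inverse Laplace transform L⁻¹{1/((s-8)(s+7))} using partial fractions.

Decompose: A/(s-8) + B/(s+7). A = 1/15, B = -1/15. f(t) = (e^(8t) - e^(-7t))/15

Final answer: (e^(8t) - e^(-7t))/15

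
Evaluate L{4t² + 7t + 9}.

L{4t² + 7t + 9} = 4·2/s³ + 7/s² + 9/s = 8/s³ + 7/s² + 9/s

Final answer: 8/s³ + 7/s² + 9/s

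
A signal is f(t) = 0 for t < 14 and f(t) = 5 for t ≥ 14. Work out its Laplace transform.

f(t) = 5·u(t-14). L{u(t-14)} = e^(-14s)/s, so L{f(t)} = 5·e^(-14s)/s

Final answer: 5·e^(-14s)/s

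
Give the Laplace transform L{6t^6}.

L{6t^6} = 6 · L{t^6} = 6 · 720/s^7 = 4320/s^7

Final answer: 4320/s^7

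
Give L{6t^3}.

L{t^n} = n!/s^(n+1). So L{6t^3} = 6·3!/s^4 = 36/s^4

Final answer: 36/s^4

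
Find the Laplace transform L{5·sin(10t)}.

L{sin(ωt)} = ω/(s² + ω²), so L{sin(10t)} = 10/(s² + 100). Then L{5·sin(10t)} = 5·10/(s² + 100) = 50/(s² + 100)

Final answer: 50/(s² + 100)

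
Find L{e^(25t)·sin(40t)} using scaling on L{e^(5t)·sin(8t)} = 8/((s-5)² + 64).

Scaling with a=5: L{e^(25t)·sin(40t)} = (1/5) · 8/((s/5-5)² + 64). Simplifying: 40/((s-25)² + 1600)

Final answer: 40/((s-25)² + 1600)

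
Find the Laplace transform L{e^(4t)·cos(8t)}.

L{e^(at)·cos(ωt)} = (s-a)/((s-a)² + ω²), so L{e^(4t)·cos(8t)} = (s-4)/((s-4)² + 64)

Final answer: (s-4)/((s-4)² + 64)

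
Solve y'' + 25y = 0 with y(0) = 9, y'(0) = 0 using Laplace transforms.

L{y''} + 25L{y} = 0. s²Y - 9s - 0 + 25Y = 0. Y(s² + 25) = 9s. Y = (9s)/(s² + 25). Inverting: y(t) = 9cos(5t)

Final answer: y(t) = 9cos(5t)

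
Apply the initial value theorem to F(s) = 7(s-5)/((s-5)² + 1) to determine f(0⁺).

f(0⁺) = lim_{s→∞} sF(s) = lim_{s→∞} 7s(s-5)/((s-5)² + 1) = 7

Final answer: 7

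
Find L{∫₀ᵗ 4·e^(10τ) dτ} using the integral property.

L{∫₀ᵗ f(τ)dτ} = F(s)/s with F(s) = 4/(s-10), so L{∫₀ᵗ 4·e^(10τ) dτ} = 4/(s(s-10))

Final answer: 4/(s(s-10))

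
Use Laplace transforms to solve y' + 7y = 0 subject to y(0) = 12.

L{y'} + 7L{y} = 0. sY - 12 + 7Y = 0. Y(s+7) = 12. Y = 12/(s+7)

Final answer: y(t) = 12e^(-7t)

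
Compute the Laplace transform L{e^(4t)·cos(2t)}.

L{e^(at)·cos(ωt)} = (s-a)/((s-a)² + ω²), so L{e^(4t)·cos(2t)} = (s-4)/((s-4)² + 4)

Final answer: (s-4)/((s-4)² + 4)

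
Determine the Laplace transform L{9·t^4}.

L{t^n} = n!/s^(n+1), so L{t^4} = 24/s^5. Then L{9·t^4} = 9·24/s^5 = 216/s^5

Final answer: 216/s^5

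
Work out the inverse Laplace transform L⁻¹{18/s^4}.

L⁻¹{n!/s^(n+1)} = t^n with n=3. So L⁻¹{6/s^4} = t^3, and L⁻¹{18/s^4} = (18/6)·t^3 = 3·t^3

Final answer: 3·t^3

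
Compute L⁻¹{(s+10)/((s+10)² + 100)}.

Using frequency shift: L⁻¹{(s-a)/((s-a)² + b²)} = e^(at)cos(bt). Here a=-10, b=10

Final answer: e^(-10t)·cos(10t)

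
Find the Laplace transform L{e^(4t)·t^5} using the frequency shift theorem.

L{e^(at)·t^n} = n!/(s-a)^(n+1), so L{e^(4t)·t^5} = 120/(s-4)^6

Final answer: 120/(s-4)^6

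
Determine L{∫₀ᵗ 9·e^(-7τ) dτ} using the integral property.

L{∫₀ᵗ f(τ)dτ} = F(s)/s with F(s) = 9/(s+7), so L{∫₀ᵗ 9·e^(-7τ) dτ} = 9/(s(s+7))

Final answer: 9/(s(s+7))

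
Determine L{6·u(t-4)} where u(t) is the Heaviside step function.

L{u(t-a)} = e^(-as)/s. Here a=4, so L{u(t-4)} = e^(-4s)/s, and L{6·u(t-4)} = 6·e^(-4s)/s

Final answer: 6·e^(-4s)/s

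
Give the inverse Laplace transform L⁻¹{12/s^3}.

L⁻¹{n!/s^(n+1)} = t^n with n=2. So L⁻¹{2/s^3} = t^2, and L⁻¹{12/s^3} = (12/2)·t^2 = 6·t^2

Final answer: 6·t^2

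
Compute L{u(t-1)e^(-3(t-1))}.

u(t-a)f(t-a) with f(t)=e^(-3t). L{e^(-3t)} = 1/(s+3). By time shift: e^(-s)/(s+3)

Final answer: e^(-s)/(s+3)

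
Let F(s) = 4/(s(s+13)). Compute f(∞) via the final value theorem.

f(∞) = lim_{s→0} s·4/(s(s+13)) = lim_{s→0} 4/(s+13) = 4/13 = 4/13

Final answer: 4/13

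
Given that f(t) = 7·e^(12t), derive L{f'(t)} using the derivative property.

f(0) = 7, F(s) = 7/(s-12). L{f'(t)} = s·F(s) - f(0) = 7s/(s-12) - 7 = (7s - 7(s-12))/(s-12) = 84/(s-12)

Final answer: 84/(s-12)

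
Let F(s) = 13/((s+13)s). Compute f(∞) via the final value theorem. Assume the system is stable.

f(∞) = lim_{s→0} sF(s) = lim_{s→0} 13/(s+13) = 1

Final answer: 1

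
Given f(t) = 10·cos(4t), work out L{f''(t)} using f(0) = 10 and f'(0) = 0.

F(s) = 10s/(s² + 16). L{f''(t)} = s²F(s) - sf(0) - f'(0) = 10s³/(s² + 16) - 10s = (10s³ - 10s(s² + 16))/(s² + 16) = -160s/(s² + 16)

Final answer: -160s/(s² + 16)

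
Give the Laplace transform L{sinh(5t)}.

L{sinh(ωt)} = ω/(s² - ω²), so L{sinh(5t)} = 5/(s² - 25)

Final answer: 5/(s² - 25)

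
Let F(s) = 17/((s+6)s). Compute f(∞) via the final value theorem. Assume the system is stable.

f(∞) = lim_{s→0} sF(s) = lim_{s→0} 17/(s+6) = 17/6

Final answer: 17/6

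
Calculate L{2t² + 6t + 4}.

L{2t² + 6t + 4} = 2·2/s³ + 6/s² + 4/s = 4/s³ + 6/s² + 4/s

Final answer: 4/s³ + 6/s² + 4/s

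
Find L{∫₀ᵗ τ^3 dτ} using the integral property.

L{∫₀ᵗ f(τ)dτ} = F(s)/s with f(t) = t^3. F(s) = 6/s^4, so L{∫₀ᵗ τ^3 dτ} = (6/s^4)/s = 6/s^5. (Check: ∫₀ᵗ τ^3 dτ = t^4/4.)

Final answer: 6/s^5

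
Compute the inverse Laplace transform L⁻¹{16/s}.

L⁻¹{c/s} = c, so L⁻¹{16/s} = 16

Final answer: 16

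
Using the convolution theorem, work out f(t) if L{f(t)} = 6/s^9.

6/s^9 = (6/s)·(1/s^8) = L{6}·L{t^7/5040}. By convolution, f(t) = 6*t^7/5040 = ∫₀ᵗ 6·τ^7/5040 dτ = 6·t^8/40320

Final answer: 6·t^8/40320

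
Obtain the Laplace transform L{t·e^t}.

L{t^n·e^(at)} = n!/(s-a)^(n+1), so L{t·e^t} = 1/(s-1)^2

Final answer: 1/(s-1)^2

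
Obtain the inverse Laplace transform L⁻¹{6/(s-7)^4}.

L⁻¹{n!/(s-a)^(n+1)} = t^n·e^(at), so L⁻¹{6/(s-7)^4} = t^3·e^(7t)

Final answer: t^3·e^(7t)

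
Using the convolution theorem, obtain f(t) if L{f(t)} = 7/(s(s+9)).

7/(s(s+9)) = (7/s)·(1/(s+9)) = L{7}·L{e^(-9t)}. By convolution, f(t) = 7*e^(-9t) = ∫₀ᵗ 7·e^(-9τ) dτ = 7·(1 - e^(-9t))/9

Final answer: 7·(1 - e^(-9t))/9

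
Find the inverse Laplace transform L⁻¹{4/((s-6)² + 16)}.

Using frequency shift, L⁻¹{4/((s-6)² + 16)} = e^(6t)·sin(4t)

Final answer: e^(6t)·sin(4t)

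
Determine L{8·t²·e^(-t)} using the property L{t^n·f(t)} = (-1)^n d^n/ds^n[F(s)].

L{e^(-t)} = 1/(s+1). d/ds[1/(s+1)] = -1/(s+1)². d²/ds²[1/(s+1)] = 2/(s+1)³. So L{t²·e^(-t)} = (-1)² · 2/(s+1)³ = 2/(s+1)³. Then L{8·t²·e^(-t)} = 8·2/(s+1)³ = 16/(s+1)³

Final answer: 16/(s+1)³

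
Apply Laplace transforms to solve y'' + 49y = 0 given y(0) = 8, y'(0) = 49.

L{y''} + 49L{y} = 0. s²Y - 8s - 49 + 49Y = 0. Y(s² + 49) = 8s + 49. Y = (8s + 49)/(s² + 49). Inverting: y(t) = 8cos(7t) + 7sin(7t)

Final answer: y(t) = 8cos(7t) + 7sin(7t)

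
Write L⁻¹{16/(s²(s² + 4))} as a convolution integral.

16/(s²(s² + 4)) = (1/s²)·(16/(s² + 4)) = L{t}·L{8·sin(2t)}. So f(t) = t*(8·sin(2t)) = ∫₀ᵗ 8τ·sin(2(t-τ)) dτ

Final answer: ∫₀ᵗ 8τ·sin(2(t-τ)) dτ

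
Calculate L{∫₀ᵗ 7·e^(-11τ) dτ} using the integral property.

L{∫₀ᵗ f(τ)dτ} = F(s)/s with F(s) = 7/(s+11), so L{∫₀ᵗ 7·e^(-11τ) dτ} = 7/(s(s+11))

Final answer: 7/(s(s+11))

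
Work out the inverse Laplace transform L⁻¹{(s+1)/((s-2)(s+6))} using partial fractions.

Using partial fractions, f(t) = (3e^(2t) + 5e^(-6t))/8

Final answer: (3e^(2t) + 5e^(-6t))/8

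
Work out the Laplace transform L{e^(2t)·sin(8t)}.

L{e^(at)·sin(ωt)} = ω/((s-a)² + ω²), so L{e^(2t)·sin(8t)} = 8/((s-2)² + 64)

Final answer: 8/((s-2)² + 64)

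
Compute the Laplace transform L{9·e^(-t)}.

L{e^(at)} = 1/(s-a), so L{e^(-t)} = 1/(s+1). Then L{9·e^(-t)} = 9/(s+1)

Final answer: 9/(s+1)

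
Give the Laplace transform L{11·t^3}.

L{t^n} = n!/s^(n+1), so L{t^3} = 6/s^4. Then L{11·t^3} = 11·6/s^4 = 66/s^4

Final answer: 66/s^4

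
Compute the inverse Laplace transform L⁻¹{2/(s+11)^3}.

L⁻¹{n!/(s-a)^(n+1)} = t^n·e^(at), so L⁻¹{2/(s+11)^3} = t^2·e^(-11t)

Final answer: t^2·e^(-11t)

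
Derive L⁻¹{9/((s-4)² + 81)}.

Form: b/((s-a)² + b²) → e^(at)sin(bt). With a=4, b=9

Final answer: e^(4t)·sin(9t)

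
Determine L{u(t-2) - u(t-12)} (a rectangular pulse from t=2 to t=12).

L{u(t-a)} = e^(-as)/s. L{u(t-2) - u(t-12)} = (e^(-2s) - e^(-12s))/s

Final answer: (e^(-2s) - e^(-12s))/s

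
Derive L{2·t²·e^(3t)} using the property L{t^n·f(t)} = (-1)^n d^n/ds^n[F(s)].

L{e^(3t)} = 1/(s-3). d/ds[1/(s-3)] = -1/(s-3)². d²/ds²[1/(s-3)] = 2/(s-3)³. So L{t²·e^(3t)} = (-1)² · 2/(s-3)³ = 2/(s-3)³. Then L{2·t²·e^(3t)} = 2·2/(s-3)³ = 4/(s-3)³

Final answer: 4/(s-3)³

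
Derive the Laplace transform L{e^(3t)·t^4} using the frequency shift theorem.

L{e^(at)·t^n} = n!/(s-a)^(n+1), so L{e^(3t)·t^4} = 24/(s-3)^5

Final answer: 24/(s-3)^5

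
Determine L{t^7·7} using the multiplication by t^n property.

L{7} = 7/s. d^1/ds^1[1/s] = -1/s². d^2/ds^2[1/s] = 2/s^3. d^3/ds^3[1/s] = -6/s^4. d^4/ds^4[1/s] = 24/s^5. d^5/ds^5[1/s] = -120/s^6. d^6/ds^6[1/s] = 720/s^7. d^7/ds^7[1/s] = -5040/s^8. So L{t^7} = (-1)^{7}·-5040/s^8 = 5040/s^8. Then L{t^7·7} = 7·5040/s^8 = 35280/s^8

Final answer: 35280/s^8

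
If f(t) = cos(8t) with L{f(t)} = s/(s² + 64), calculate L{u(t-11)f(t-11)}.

Time shift theorem: L{u(t-a)f(t-a)} = e^(-as)F(s). Here a=11, F(s) = s/(s² + 64), so L{u(t-11)f(t-11)} = e^(-11s)·s/(s² + 64)

Final answer: e^(-11s)·s/(s² + 64)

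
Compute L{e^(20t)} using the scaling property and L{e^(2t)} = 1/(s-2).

Using L{f(at)} = (1/a)F(s/a) with a=10 and f(t) = e^(2t): L{e^(20t)} = (1/10) · 1/((s/10)-2) = (1/10) · 10/(s-20) = 1/(s-20)

Final answer: 1/(s-20)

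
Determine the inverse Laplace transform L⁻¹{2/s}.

L⁻¹{c/s} = c, so L⁻¹{2/s} = 2

Final answer: 2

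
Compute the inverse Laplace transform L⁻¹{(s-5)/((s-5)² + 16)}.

Using frequency shift, L⁻¹{(s-5)/((s-5)² + 16)} = e^(5t)·cos(4t)

Final answer: e^(5t)·cos(4t)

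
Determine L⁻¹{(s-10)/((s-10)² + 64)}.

Using frequency shift: L⁻¹{(s-a)/((s-a)² + b²)} = e^(at)cos(bt). Here a=10, b=8

Final answer: e^(10t)·cos(8t)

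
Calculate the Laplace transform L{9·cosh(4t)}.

L{cosh(ωt)} = s/(s² - ω²), so L{cosh(4t)} = s/(s² - 16). Then L{9·cosh(4t)} = 9·s/(s² - 16) = 9s/(s² - 16)

Final answer: 9s/(s² - 16)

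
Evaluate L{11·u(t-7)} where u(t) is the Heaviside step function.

L{u(t-a)} = e^(-as)/s. Here a=7, so L{u(t-7)} = e^(-7s)/s, and L{11·u(t-7)} = 11·e^(-7s)/s

Final answer: 11·e^(-7s)/s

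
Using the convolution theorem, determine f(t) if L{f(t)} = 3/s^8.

3/s^8 = (3/s)·(1/s^7) = L{3}·L{t^6/720}. By convolution, f(t) = 3*t^6/720 = ∫₀ᵗ 3·τ^6/720 dτ = 3·t^7/5040

Final answer: 3·t^7/5040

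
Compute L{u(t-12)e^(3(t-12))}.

u(t-a)f(t-a) with f(t)=e^(3t). L{e^(3t)} = 1/(s-3). By time shift: e^(-12s)/(s-3)

Final answer: e^(-12s)/(s-3)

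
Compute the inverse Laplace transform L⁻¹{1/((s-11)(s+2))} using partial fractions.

Decompose: A/(s-11) + B/(s+2). A = 1/13, B = -1/13. f(t) = (e^(11t) - e^(-2t))/13

Final answer: (e^(11t) - e^(-2t))/13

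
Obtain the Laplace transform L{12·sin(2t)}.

L{sin(ωt)} = ω/(s² + ω²), so L{sin(2t)} = 2/(s² + 4). Then L{12·sin(2t)} = 12·2/(s² + 4) = 24/(s² + 4)

Final answer: 24/(s² + 4)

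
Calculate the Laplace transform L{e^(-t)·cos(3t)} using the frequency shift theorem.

Frequency shift: L{e^(at)f(t)} = F(s-a). L{e^(-t)·cos(3t)} = (s+1)/((s+1)² + 9)

Final answer: (s+1)/((s+1)² + 9)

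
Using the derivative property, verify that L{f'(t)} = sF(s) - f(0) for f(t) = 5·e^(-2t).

f'(t) = -10e^(-2t). Direct: L{f'(t)} = -10/(s+2). Property: s·5/(s+2) - 5 = (5s - 5(s+2))/(s+2) = -10/(s+2). ✓

Final answer: -10/(s+2)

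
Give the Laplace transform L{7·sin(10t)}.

L{sin(ωt)} = ω/(s² + ω²), so L{sin(10t)} = 10/(s² + 100). Then L{7·sin(10t)} = 7·10/(s² + 100) = 70/(s² + 100)

Final answer: 70/(s² + 100)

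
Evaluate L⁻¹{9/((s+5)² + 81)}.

Form: b/((s-a)² + b²) → e^(at)sin(bt). With a=-5, b=9

Final answer: e^(-5t)·sin(9t)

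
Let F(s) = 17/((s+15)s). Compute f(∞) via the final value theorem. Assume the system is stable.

f(∞) = lim_{s→0} sF(s) = lim_{s→0} 17/(s+15) = 17/15

Final answer: 17/15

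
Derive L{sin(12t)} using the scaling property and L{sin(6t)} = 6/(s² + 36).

Using L{f(at)} = (1/a)F(s/a) with a=2: L{sin(12t)} = (1/2) · 6/((s/2)² + 36) = (1/2) · 6·4/(s² + 144) = 12/(s² + 144)

Final answer: 12/(s² + 144)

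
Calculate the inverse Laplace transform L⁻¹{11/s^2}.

L⁻¹{n!/s^(n+1)} = t^n with n=1. So L⁻¹{1/s^2} = t, and L⁻¹{11/s^2} = (11/1)·t = 11·t

Final answer: 11·t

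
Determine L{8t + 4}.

L{8t + 4} = 8·L{t} + 4·L{1} = 8/s² + 4/s

Final answer: 8/s² + 4/s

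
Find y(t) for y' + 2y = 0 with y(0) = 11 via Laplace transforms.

L{y'} + 2L{y} = 0. sY - 11 + 2Y = 0. Y(s+2) = 11. Y = 11/(s+2)

Final answer: y(t) = 11e^(-2t)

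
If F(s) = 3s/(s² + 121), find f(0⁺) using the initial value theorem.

f(0⁺) = lim_{s→∞} s·3s/(s² + 121) = lim_{s→∞} 3s²/(s² + 121) = 3

Final answer: 3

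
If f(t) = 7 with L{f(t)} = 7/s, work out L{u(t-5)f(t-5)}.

Time shift theorem: L{u(t-a)f(t-a)} = e^(-as)F(s). Here a=5, F(s) = 7/s, so L{u(t-5)f(t-5)} = e^(-5s)·7/s

Final answer: e^(-5s)·7/s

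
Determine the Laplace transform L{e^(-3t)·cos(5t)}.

L{e^(at)·cos(ωt)} = (s-a)/((s-a)² + ω²), so L{e^(-3t)·cos(5t)} = (s+3)/((s+3)² + 25)

Final answer: (s+3)/((s+3)² + 25)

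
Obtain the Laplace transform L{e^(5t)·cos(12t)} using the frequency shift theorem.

Frequency shift: L{e^(at)f(t)} = F(s-a). L{e^(5t)·cos(12t)} = (s-5)/((s-5)² + 144)

Final answer: (s-5)/((s-5)² + 144)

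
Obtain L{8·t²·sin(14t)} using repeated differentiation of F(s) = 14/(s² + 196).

F(s) = 14/(s² + 196). F'(s) = -28s/(s² + 196)². F''(s) = -28(196 - 3s²)/(s² + 196)³ = (84s² - 5488)/(s² + 196)³. So L{t²·sin(14t)} = (-1)² F''(s) = (84s² - 5488)/(s² + 196)³. Then L{8·t²·sin(14t)} = 8·(84s² - 5488)/(s² + 196)³ = (672s² - 43904)/(s² + 196)³

Final answer: (672s² - 43904)/(s² + 196)³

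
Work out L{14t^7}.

L{t^n} = n!/s^(n+1). So L{14t^7} = 14·7!/s^8 = 70560/s^8

Final answer: 70560/s^8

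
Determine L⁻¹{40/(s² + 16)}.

This is the form c·a/(s² + a²) with a = 4, c = 10. L⁻¹ = 10·sin(4t)

Final answer: 10·sin(4t)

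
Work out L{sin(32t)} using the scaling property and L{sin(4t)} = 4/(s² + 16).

Using L{f(at)} = (1/a)F(s/a) with a=8: L{sin(32t)} = (1/8) · 4/((s/8)² + 16) = (1/8) · 4·64/(s² + 1024) = 32/(s² + 1024)

Final answer: 32/(s² + 1024)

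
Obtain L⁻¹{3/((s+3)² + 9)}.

Form: b/((s-a)² + b²) → e^(at)sin(bt). With a=-3, b=3

Final answer: e^(-3t)·sin(3t)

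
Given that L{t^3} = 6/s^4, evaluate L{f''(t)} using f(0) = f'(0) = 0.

L{f''(t)} = s²F(s) - sf(0) - f'(0) = s²·6/s^4 - 0 - 0 = 6/s^2

Final answer: 6/s^2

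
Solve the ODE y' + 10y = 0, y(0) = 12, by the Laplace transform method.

L{y'} + 10L{y} = 0. sY - 12 + 10Y = 0. Y(s+10) = 12. Y = 12/(s+10)

Final answer: y(t) = 12e^(-10t)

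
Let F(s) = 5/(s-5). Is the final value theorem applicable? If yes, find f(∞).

sF(s) = 5s/(s-5) has a pole at s = 5 in the right half-plane. Theorem does NOT apply (unstable system; f(t) = 5·e^(5t) grows without bound).

Final answer: Not applicable (unstable)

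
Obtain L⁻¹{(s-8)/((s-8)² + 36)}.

Using frequency shift: L⁻¹{(s-a)/((s-a)² + b²)} = e^(at)cos(bt). Here a=8, b=6

Final answer: e^(8t)·cos(6t)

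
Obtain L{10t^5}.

L{t^n} = n!/s^(n+1). So L{10t^5} = 10·5!/s^6 = 1200/s^6

Final answer: 1200/s^6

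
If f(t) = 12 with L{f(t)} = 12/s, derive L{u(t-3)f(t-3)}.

Time shift theorem: L{u(t-a)f(t-a)} = e^(-as)F(s). Here a=3, F(s) = 12/s, so L{u(t-3)f(t-3)} = e^(-3s)·12/s

Final answer: e^(-3s)·12/s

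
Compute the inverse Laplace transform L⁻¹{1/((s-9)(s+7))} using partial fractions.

Decompose: A/(s-9) + B/(s+7). A = 1/16, B = -1/16. f(t) = (e^(9t) - e^(-7t))/16

Final answer: (e^(9t) - e^(-7t))/16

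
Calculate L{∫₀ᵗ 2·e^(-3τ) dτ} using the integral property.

L{∫₀ᵗ f(τ)dτ} = F(s)/s with F(s) = 2/(s+3), so L{∫₀ᵗ 2·e^(-3τ) dτ} = 2/(s(s+3))

Final answer: 2/(s(s+3))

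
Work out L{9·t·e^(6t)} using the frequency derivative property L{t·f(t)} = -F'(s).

L{e^(6t)} = 1/(s-6). By frequency derivative: L{t·e^(6t)} = -d/ds[1/(s-6)] = -(-1)/(s-6)² = 1/(s-6)². Then L{9·t·e^(6t)} = 9·1/(s-6)² = 9/(s-6)²

Final answer: 9/(s-6)²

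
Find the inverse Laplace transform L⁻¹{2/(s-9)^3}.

L⁻¹{n!/(s-a)^(n+1)} = t^n·e^(at), so L⁻¹{2/(s-9)^3} = t^2·e^(9t)

Final answer: t^2·e^(9t)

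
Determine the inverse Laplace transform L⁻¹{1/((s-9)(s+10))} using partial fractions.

Decompose: A/(s-9) + B/(s+10). A = 1/19, B = -1/19. f(t) = (e^(9t) - e^(-10t))/19

Final answer: (e^(9t) - e^(-10t))/19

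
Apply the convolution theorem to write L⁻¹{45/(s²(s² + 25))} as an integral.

45/(s²(s² + 25)) = (1/s²)·(45/(s² + 25)) = L{t}·L{9·sin(5t)}. So f(t) = t*(9·sin(5t)) = ∫₀ᵗ 9τ·sin(5(t-τ)) dτ

Final answer: ∫₀ᵗ 9τ·sin(5(t-τ)) dτ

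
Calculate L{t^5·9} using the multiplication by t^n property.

L{9} = 9/s. d^1/ds^1[1/s] = -1/s². d^2/ds^2[1/s] = 2/s^3. d^3/ds^3[1/s] = -6/s^4. d^4/ds^4[1/s] = 24/s^5. d^5/ds^5[1/s] = -120/s^6. So L{t^5} = (-1)^{5}·-120/s^6 = 120/s^6. Then L{t^5·9} = 9·120/s^6 = 1080/s^6

Final answer: 1080/s^6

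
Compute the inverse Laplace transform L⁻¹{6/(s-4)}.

L⁻¹{1/(s-a)} = e^(at), so L⁻¹{1/(s-4)} = e^(4t), and L⁻¹{6/(s-4)} = 6·e^(4t)

Final answer: 6·e^(4t)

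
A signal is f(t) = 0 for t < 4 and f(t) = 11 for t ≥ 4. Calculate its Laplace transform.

f(t) = 11·u(t-4). L{u(t-4)} = e^(-4s)/s, so L{f(t)} = 11·e^(-4s)/s

Final answer: 11·e^(-4s)/s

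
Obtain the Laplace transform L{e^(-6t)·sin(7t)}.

L{e^(at)·sin(ωt)} = ω/((s-a)² + ω²), so L{e^(-6t)·sin(7t)} = 7/((s+6)² + 49)

Final answer: 7/((s+6)² + 49)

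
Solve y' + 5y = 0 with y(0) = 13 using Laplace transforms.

L{y'} + 5L{y} = 0. sY - 13 + 5Y = 0. Y(s+5) = 13. Y = 13/(s+5)

Final answer: y(t) = 13e^(-5t)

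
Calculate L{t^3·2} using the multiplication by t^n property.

L{2} = 2/s. d^1/ds^1[1/s] = -1/s². d^2/ds^2[1/s] = 2/s^3. d^3/ds^3[1/s] = -6/s^4. So L{t^3} = (-1)^{3}·-6/s^4 = 6/s^4. Then L{t^3·2} = 2·6/s^4 = 12/s^4

Final answer: 12/s^4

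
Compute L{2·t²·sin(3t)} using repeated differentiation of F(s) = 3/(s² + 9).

F(s) = 3/(s² + 9). F'(s) = -6s/(s² + 9)². F''(s) = -6(9 - 3s²)/(s² + 9)³ = (18s² - 54)/(s² + 9)³. So L{t²·sin(3t)} = (-1)² F''(s) = (18s² - 54)/(s² + 9)³. Then L{2·t²·sin(3t)} = 2·(18s² - 54)/(s² + 9)³ = (36s² - 108)/(s² + 9)³

Final answer: (36s² - 108)/(s² + 9)³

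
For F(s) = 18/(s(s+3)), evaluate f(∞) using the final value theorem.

f(∞) = lim_{s→0} s·18/(s(s+3)) = lim_{s→0} 18/(s+3) = 18/3 = 6

Final answer: 6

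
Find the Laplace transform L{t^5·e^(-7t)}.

L{t^n·e^(at)} = n!/(s-a)^(n+1), so L{t^5·e^(-7t)} = 120/(s+7)^6

Final answer: 120/(s+7)^6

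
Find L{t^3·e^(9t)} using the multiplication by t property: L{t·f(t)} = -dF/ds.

Using L{t^n·e^(at)} = n!/(s-a)^(n+1), L{t^3·e^(9t)} = 6/(s-9)^4

Final answer: 6/(s-9)^4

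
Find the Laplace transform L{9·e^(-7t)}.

L{e^(at)} = 1/(s-a), so L{e^(-7t)} = 1/(s+7). Then L{9·e^(-7t)} = 9/(s+7)

Final answer: 9/(s+7)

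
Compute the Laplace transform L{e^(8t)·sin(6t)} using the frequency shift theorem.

Frequency shift: L{e^(at)f(t)} = F(s-a). L{e^(8t)·sin(6t)} = 6/((s-8)² + 36)

Final answer: 6/((s-8)² + 36)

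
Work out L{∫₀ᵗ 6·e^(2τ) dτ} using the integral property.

L{∫₀ᵗ f(τ)dτ} = F(s)/s with F(s) = 6/(s-2), so L{∫₀ᵗ 6·e^(2τ) dτ} = 6/(s(s-2))

Final answer: 6/(s(s-2))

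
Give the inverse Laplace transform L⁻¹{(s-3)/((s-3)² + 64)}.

Using frequency shift, L⁻¹{(s-3)/((s-3)² + 64)} = e^(3t)·cos(8t)

Final answer: e^(3t)·cos(8t)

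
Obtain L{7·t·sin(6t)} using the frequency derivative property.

L{sin(6t)} = 6/(s² + 36). By L{t·f(t)} = -F'(s): -d/ds[6/(s² + 36)] = -(6)·(-2s)/(s² + 36)² = 12s/(s² + 36)². Then L{7·t·sin(6t)} = 7·12s/(s² + 36)² = 84s/(s² + 36)²

Final answer: 84s/(s² + 36)²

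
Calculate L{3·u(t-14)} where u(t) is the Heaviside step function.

L{u(t-a)} = e^(-as)/s. Here a=14, so L{u(t-14)} = e^(-14s)/s, and L{3·u(t-14)} = 3·e^(-14s)/s

Final answer: 3·e^(-14s)/s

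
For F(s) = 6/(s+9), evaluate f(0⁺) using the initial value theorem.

f(0⁺) = lim_{s→∞} s·6/(s+9) = lim_{s→∞} 6s/(s+9) = 6

Final answer: 6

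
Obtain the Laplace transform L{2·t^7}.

L{t^n} = n!/s^(n+1), so L{t^7} = 5040/s^8. Then L{2·t^7} = 2·5040/s^8 = 10080/s^8

Final answer: 10080/s^8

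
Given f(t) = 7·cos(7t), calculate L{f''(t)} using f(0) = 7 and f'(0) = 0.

F(s) = 7s/(s² + 49). L{f''(t)} = s²F(s) - sf(0) - f'(0) = 7s³/(s² + 49) - 7s = (7s³ - 7s(s² + 49))/(s² + 49) = -343s/(s² + 49)

Final answer: -343s/(s² + 49)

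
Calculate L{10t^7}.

L{t^n} = n!/s^(n+1). So L{10t^7} = 10·7!/s^8 = 50400/s^8

Final answer: 50400/s^8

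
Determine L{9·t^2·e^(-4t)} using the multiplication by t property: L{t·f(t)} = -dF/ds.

Using L{t^n·e^(at)} = n!/(s-a)^(n+1), L{t^2·e^(-4t)} = 2/(s+4)^3, so L{9·t^2·e^(-4t)} = 9·2/(s+4)^3 = 18/(s+4)^3

Final answer: 18/(s+4)^3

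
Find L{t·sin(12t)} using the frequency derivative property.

L{sin(12t)} = 12/(s² + 144). By L{t·f(t)} = -F'(s): -d/ds[12/(s² + 144)] = -(12)·(-2s)/(s² + 144)² = 24s/(s² + 144)²

Final answer: 24s/(s² + 144)²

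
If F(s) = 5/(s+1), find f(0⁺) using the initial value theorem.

f(0⁺) = lim_{s→∞} s·5/(s+1) = lim_{s→∞} 5s/(s+1) = 5

Final answer: 5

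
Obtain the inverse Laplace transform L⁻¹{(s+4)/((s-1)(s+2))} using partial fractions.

Using partial fractions, f(t) = (5e^t - 2e^(-2t))/3

Final answer: (5e^t - 2e^(-2t))/3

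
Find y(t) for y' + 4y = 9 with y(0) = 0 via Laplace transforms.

sY + 4Y = 9/s. Y = 9/(s(s+4)). Partial fractions: Y = 9/4/s - 9/4/(s+4)

Final answer: y(t) = 9/4(1 - e^(-4t))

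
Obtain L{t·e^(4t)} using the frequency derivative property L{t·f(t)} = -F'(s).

L{e^(4t)} = 1/(s-4). By frequency derivative: L{t·e^(4t)} = -d/ds[1/(s-4)] = -(-1)/(s-4)² = 1/(s-4)²

Final answer: 1/(s-4)²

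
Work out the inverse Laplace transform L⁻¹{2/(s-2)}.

L⁻¹{1/(s-a)} = e^(at), so L⁻¹{1/(s-2)} = e^(2t), and L⁻¹{2/(s-2)} = 2·e^(2t)

Final answer: 2·e^(2t)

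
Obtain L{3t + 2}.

L{3t + 2} = 3·L{t} + 2·L{1} = 3/s² + 2/s

Final answer: 3/s² + 2/s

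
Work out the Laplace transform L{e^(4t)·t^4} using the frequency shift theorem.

L{e^(at)·t^n} = n!/(s-a)^(n+1), so L{e^(4t)·t^4} = 24/(s-4)^5

Final answer: 24/(s-4)^5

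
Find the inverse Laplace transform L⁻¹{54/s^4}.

L⁻¹{n!/s^(n+1)} = t^n with n=3. So L⁻¹{6/s^4} = t^3, and L⁻¹{54/s^4} = (54/6)·t^3 = 9·t^3

Final answer: 9·t^3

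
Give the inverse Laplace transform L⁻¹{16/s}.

L⁻¹{c/s} = c, so L⁻¹{16/s} = 16

Final answer: 16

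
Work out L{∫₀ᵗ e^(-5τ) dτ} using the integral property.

L{∫₀ᵗ f(τ)dτ} = F(s)/s with F(s) = 1/(s+5), so L{∫₀ᵗ e^(-5τ) dτ} = 1/(s(s+5))

Final answer: 1/(s(s+5))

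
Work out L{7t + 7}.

L{7t + 7} = 7·L{t} + 7·L{1} = 7/s² + 7/s

Final answer: 7/s² + 7/s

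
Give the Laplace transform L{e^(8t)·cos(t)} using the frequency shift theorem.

Frequency shift: L{e^(at)f(t)} = F(s-a). L{e^(8t)·cos(t)} = (s-8)/((s-8)² + 1)

Final answer: (s-8)/((s-8)² + 1)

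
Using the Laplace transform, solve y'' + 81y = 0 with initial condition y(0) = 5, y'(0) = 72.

L{y''} + 81L{y} = 0. s²Y - 5s - 72 + 81Y = 0. Y(s² + 81) = 5s + 72. Y = (5s + 72)/(s² + 81). Inverting: y(t) = 5cos(9t) + 8sin(9t)

Final answer: y(t) = 5cos(9t) + 8sin(9t)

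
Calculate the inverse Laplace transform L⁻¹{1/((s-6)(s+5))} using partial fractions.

Decompose: A/(s-6) + B/(s+5). A = 1/11, B = -1/11. f(t) = (e^(6t) - e^(-5t))/11

Final answer: (e^(6t) - e^(-5t))/11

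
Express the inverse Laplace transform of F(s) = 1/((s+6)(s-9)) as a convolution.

1/((s+6)(s-9)) = (1/(s+6))·(1/(s-9)) = L{e^(-6t)}·L{e^(9t)}. So f(t) = e^(-6t)*e^(9t) = ∫₀ᵗ e^(-6τ)·e^(9(t-τ)) dτ

Final answer: ∫₀ᵗ e^(-6τ)·e^(9(t-τ)) dτ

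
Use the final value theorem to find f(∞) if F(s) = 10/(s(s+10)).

f(∞) = lim_{s→0} s·10/(s(s+10)) = lim_{s→0} 10/(s+10) = 10/10 = 1

Final answer: 1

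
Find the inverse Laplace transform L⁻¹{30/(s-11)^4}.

L⁻¹{n!/(s-a)^(n+1)} = t^n·e^(at) with n=3, a=11. So L⁻¹{6/(s-11)^4} = t^3·e^(11t), and L⁻¹{30/(s-11)^4} = (30/6)·t^3·e^(11t) = 5·t^3·e^(11t)

Final answer: 5·t^3·e^(11t)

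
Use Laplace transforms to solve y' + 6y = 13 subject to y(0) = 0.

sY + 6Y = 13/s. Y = 13/(s(s+6)). Partial fractions: Y = 13/6/s - 13/6/(s+6)

Final answer: y(t) = 13/6(1 - e^(-6t))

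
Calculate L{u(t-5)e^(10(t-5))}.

u(t-a)f(t-a) with f(t)=e^(10t). L{e^(10t)} = 1/(s-10). By time shift: e^(-5s)/(s-10)

Final answer: e^(-5s)/(s-10)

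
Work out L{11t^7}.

L{t^n} = n!/s^(n+1). So L{11t^7} = 11·7!/s^8 = 55440/s^8

Final answer: 55440/s^8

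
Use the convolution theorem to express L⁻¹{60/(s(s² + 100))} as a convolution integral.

60/(s(s² + 100)) = (1/s)·(60/(s² + 100)) = L{1}·L{6·sin(10t)}. So f(t) = 1*(6·sin(10t)) = ∫₀ᵗ 6·sin(10τ) dτ

Final answer: ∫₀ᵗ 6·sin(10τ) dτ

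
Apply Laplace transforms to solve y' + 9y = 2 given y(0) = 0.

sY + 9Y = 2/s. Y = 2/(s(s+9)). Partial fractions: Y = 2/9/s - 2/9/(s+9)

Final answer: y(t) = 2/9(1 - e^(-9t))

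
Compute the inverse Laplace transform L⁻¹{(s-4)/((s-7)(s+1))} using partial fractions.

Using partial fractions, f(t) = (3e^(7t) + 5e^(-t))/8

Final answer: (3e^(7t) + 5e^(-t))/8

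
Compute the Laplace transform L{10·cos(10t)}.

L{cos(ωt)} = s/(s² + ω²), so L{cos(10t)} = s/(s² + 100). Then L{10·cos(10t)} = 10·s/(s² + 100) = 10s/(s² + 100)

Final answer: 10s/(s² + 100)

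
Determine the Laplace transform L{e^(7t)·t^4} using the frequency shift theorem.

L{e^(at)·t^n} = n!/(s-a)^(n+1), so L{e^(7t)·t^4} = 24/(s-7)^5

Final answer: 24/(s-7)^5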